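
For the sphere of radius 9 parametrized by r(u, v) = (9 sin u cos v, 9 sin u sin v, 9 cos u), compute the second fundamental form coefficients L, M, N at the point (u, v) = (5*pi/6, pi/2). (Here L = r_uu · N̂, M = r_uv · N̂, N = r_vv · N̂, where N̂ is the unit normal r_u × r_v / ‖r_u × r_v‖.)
L = -9;  M = 0;  N = -9/4

Compute the unit normal N̂(u, v) = (sin(u)^2*cos(v)/Abs(sin(u)), sin(u)^2*sin(v)/Abs(sin(u)), sin(2*u)/(2*Abs(sin(u)))), and the second partials r_uu, r_uv, r_vv. Take dot products:
  L(u, v) = r_uu · N̂ = -9*sin(u)/Abs(sin(u)),
  M(u, v) = r_uv · N̂ = 0,
  N(u, v) = r_vv · N̂ = -9*sin(u)^3/Abs(sin(u)).
Evaluating at (u, v) = (5*pi/6, pi/2):
  L = -9, M = 0, N = -9/4.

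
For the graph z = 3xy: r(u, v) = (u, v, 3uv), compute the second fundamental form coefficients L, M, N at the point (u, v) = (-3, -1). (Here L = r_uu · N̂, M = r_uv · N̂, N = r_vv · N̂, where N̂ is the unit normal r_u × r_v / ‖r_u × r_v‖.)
L = 0;  M = 3*sqrt(91)/91;  N = 0

Compute the unit normal N̂(u, v) = (-3*v/sqrt(9*u^2 + 9*v^2 + 1), -3*u/sqrt(9*u^2 + 9*v^2 + 1), 1/sqrt(9*u^2 + 9*v^2 + 1)), and the second partials r_uu, r_uv, r_vv. Take dot products:
  L(u, v) = r_uu · N̂ = 0,
  M(u, v) = r_uv · N̂ = 3/sqrt(9*u^2 + 9*v^2 + 1),
  N(u, v) = r_vv · N̂ = 0.
Evaluating at (u, v) = (-3, -1):
  L = 0, M = 3*sqrt(91)/91, N = 0.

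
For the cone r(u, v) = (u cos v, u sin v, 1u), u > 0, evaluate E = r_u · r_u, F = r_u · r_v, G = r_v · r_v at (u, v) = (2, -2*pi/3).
E = 2;  F = 0;  G = 4

Partials: r_u = (cos(v), sin(v), 1), r_v = (-u*sin(v), u*cos(v), 0). As functions of (u, v):
  E = r_u · r_u = 2,
  F = r_u · r_v = 0,
  G = r_v · r_v = u^2.
Evaluating at (u, v) = (2, -2*pi/3): E = 2, F = 0, G = 4.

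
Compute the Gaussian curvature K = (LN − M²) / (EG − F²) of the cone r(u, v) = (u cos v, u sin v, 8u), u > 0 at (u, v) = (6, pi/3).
K = 0

Coefficients of the first fundamental form: E = 65, F = 0, G = u^2.
Coefficients of the second fundamental form: L = 0, M = 0, N = 8*sqrt(65)*u^2/(65*Abs(u)).
Assemble K = (LN − M²)/(EG − F²) = 0. At (u, v) = (6, pi/3): K = 0.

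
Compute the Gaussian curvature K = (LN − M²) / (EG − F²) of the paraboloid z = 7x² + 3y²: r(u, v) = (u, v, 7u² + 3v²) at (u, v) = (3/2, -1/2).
K = 84/203401

Coefficients of the first fundamental form: E = 196*u^2 + 1, F = 84*u*v, G = 36*v^2 + 1.
Coefficients of the second fundamental form: L = 14/sqrt(196*u^2 + 36*v^2 + 1), M = 0, N = 6/sqrt(196*u^2 + 36*v^2 + 1).
Assemble K = (LN − M²)/(EG − F²) = 84/(38416*u^4 + 14112*u^2*v^2 + 392*u^2 + 1296*v^4 + 72*v^2 + 1). At (u, v) = (3/2, -1/2): K = 84/203401.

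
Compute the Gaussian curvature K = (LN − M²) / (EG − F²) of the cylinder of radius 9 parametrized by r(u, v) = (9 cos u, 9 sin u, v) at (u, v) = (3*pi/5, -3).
K = 0

Coefficients of the first fundamental form: E = 81, F = 0, G = 1.
Coefficients of the second fundamental form: L = -9, M = 0, N = 0.
Assemble K = (LN − M²)/(EG − F²) = 0. At (u, v) = (3*pi/5, -3): K = 0.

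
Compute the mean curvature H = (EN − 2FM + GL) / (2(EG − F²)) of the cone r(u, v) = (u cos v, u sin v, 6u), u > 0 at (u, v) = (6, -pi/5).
H = sqrt(37)/74

With E = 37, F = 0, G = u^2, L = 0, M = 0, N = 6*sqrt(37)*u^2/(37*Abs(u)), assemble
  H = (EN − 2FM + GL) / (2(EG − F²)) = 3*sqrt(37)/(37*Abs(u)).
At (u, v) = (6, -pi/5): H = sqrt(37)/74.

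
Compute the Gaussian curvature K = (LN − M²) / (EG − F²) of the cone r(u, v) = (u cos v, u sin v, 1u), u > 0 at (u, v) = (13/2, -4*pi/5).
K = 0

Coefficients of the first fundamental form: E = 2, F = 0, G = u^2.
Coefficients of the second fundamental form: L = 0, M = 0, N = sqrt(2)*u^2/(2*Abs(u)).
Assemble K = (LN − M²)/(EG − F²) = 0. At (u, v) = (13/2, -4*pi/5): K = 0.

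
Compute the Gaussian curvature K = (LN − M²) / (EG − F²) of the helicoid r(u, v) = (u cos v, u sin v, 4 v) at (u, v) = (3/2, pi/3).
K = -256/5329

Coefficients of the first fundamental form: E = 1, F = 0, G = u^2 + 16.
Coefficients of the second fundamental form: L = 0, M = -4/sqrt(u^2 + 16), N = 0.
Assemble K = (LN − M²)/(EG − F²) = -16/(u^2 + 16)^2. At (u, v) = (3/2, pi/3): K = -256/5329.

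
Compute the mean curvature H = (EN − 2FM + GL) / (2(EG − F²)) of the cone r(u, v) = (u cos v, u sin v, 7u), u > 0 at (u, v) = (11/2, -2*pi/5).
H = 7*sqrt(2)/110

With E = 50, F = 0, G = u^2, L = 0, M = 0, N = 7*sqrt(2)*u^2/(10*Abs(u)), assemble
  H = (EN − 2FM + GL) / (2(EG − F²)) = 7*sqrt(2)/(20*Abs(u)).
At (u, v) = (11/2, -2*pi/5): H = 7*sqrt(2)/110.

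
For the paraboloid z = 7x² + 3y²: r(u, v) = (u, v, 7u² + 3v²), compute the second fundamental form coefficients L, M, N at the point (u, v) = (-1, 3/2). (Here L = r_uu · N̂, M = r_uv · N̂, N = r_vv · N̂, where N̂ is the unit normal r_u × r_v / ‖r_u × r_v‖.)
L = 7*sqrt(278)/139;  M = 0;  N = 3*sqrt(278)/139

Compute the unit normal N̂(u, v) = (-14*u/sqrt(196*u^2 + 36*v^2 + 1), -6*v/sqrt(196*u^2 + 36*v^2 + 1), 1/sqrt(196*u^2 + 36*v^2 + 1)), and the second partials r_uu, r_uv, r_vv. Take dot products:
  L(u, v) = r_uu · N̂ = 14/sqrt(196*u^2 + 36*v^2 + 1),
  M(u, v) = r_uv · N̂ = 0,
  N(u, v) = r_vv · N̂ = 6/sqrt(196*u^2 + 36*v^2 + 1).
Evaluating at (u, v) = (-1, 3/2):
  L = 7*sqrt(278)/139, M = 0, N = 3*sqrt(278)/139.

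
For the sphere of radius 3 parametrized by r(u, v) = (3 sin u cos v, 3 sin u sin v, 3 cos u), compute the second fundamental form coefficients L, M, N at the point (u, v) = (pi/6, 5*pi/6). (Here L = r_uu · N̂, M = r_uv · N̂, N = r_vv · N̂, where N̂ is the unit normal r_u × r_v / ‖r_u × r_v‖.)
L = -3;  M = 0;  N = -3/4

Compute the unit normal N̂(u, v) = (sin(u)^2*cos(v)/Abs(sin(u)), sin(u)^2*sin(v)/Abs(sin(u)), sin(2*u)/(2*Abs(sin(u)))), and the second partials r_uu, r_uv, r_vv. Take dot products:
  L(u, v) = r_uu · N̂ = -3*sin(u)/Abs(sin(u)),
  M(u, v) = r_uv · N̂ = 0,
  N(u, v) = r_vv · N̂ = -3*sin(u)^3/Abs(sin(u)).
Evaluating at (u, v) = (pi/6, 5*pi/6):
  L = -3, M = 0, N = -3/4.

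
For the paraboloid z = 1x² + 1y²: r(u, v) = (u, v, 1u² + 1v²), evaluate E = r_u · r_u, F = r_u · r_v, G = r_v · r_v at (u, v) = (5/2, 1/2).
E = 26;  F = 5;  G = 2

Partials: r_u = (1, 0, 2*u), r_v = (0, 1, 2*v). As functions of (u, v):
  E = r_u · r_u = 4*u^2 + 1,
  F = r_u · r_v = 4*u*v,
  G = r_v · r_v = 4*v^2 + 1.
Evaluating at (u, v) = (5/2, 1/2): E = 26, F = 5, G = 2.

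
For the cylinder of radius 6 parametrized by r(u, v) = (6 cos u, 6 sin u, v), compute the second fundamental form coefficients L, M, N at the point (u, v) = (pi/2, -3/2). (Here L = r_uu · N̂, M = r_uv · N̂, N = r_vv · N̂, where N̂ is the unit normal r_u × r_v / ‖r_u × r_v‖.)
L = -6;  M = 0;  N = 0

Compute the unit normal N̂(u, v) = (cos(u), sin(u), 0), and the second partials r_uu, r_uv, r_vv. Take dot products:
  L(u, v) = r_uu · N̂ = -6,
  M(u, v) = r_uv · N̂ = 0,
  N(u, v) = r_vv · N̂ = 0.
Evaluating at (u, v) = (pi/2, -3/2):
  L = -6, M = 0, N = 0.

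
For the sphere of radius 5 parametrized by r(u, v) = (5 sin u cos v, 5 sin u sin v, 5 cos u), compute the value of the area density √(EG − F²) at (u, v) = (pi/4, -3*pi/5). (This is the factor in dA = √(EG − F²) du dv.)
√(EG − F²)|_{(pi/4, -3*pi/5)} = 25*sqrt(2)/2

E = 25, F = 0, G = 25*sin(u)^2, so EG − F² = 625*sin(u)^2. Taking the positive square root: √(EG − F²) = 25*Abs(sin(u)). At (u, v) = (pi/4, -3*pi/5): 25*sqrt(2)/2.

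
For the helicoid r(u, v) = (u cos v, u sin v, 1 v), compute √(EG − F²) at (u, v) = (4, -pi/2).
√(EG − F²)|_{(4, -pi/2)} = sqrt(17)

E = 1, F = 0, G = u^2 + 1; EG − F² = u^2 + 1; √(EG − F²) = sqrt(u^2 + 1). At the given point: sqrt(17).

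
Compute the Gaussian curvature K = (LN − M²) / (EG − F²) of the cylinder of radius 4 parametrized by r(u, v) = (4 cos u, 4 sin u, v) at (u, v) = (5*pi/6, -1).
K = 0

Coefficients of the first fundamental form: E = 16, F = 0, G = 1.
Coefficients of the second fundamental form: L = -4, M = 0, N = 0.
Assemble K = (LN − M²)/(EG − F²) = 0. At (u, v) = (5*pi/6, -1): K = 0.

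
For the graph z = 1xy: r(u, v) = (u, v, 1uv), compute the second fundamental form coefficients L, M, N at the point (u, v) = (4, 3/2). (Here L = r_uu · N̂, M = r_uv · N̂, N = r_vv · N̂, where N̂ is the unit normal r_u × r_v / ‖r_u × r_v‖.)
L = 0;  M = 2*sqrt(77)/77;  N = 0

Compute the unit normal N̂(u, v) = (-v/sqrt(u^2 + v^2 + 1), -u/sqrt(u^2 + v^2 + 1), 1/sqrt(u^2 + v^2 + 1)), and the second partials r_uu, r_uv, r_vv. Take dot products:
  L(u, v) = r_uu · N̂ = 0,
  M(u, v) = r_uv · N̂ = 1/sqrt(u^2 + v^2 + 1),
  N(u, v) = r_vv · N̂ = 0.
Evaluating at (u, v) = (4, 3/2):
  L = 0, M = 2*sqrt(77)/77, N = 0.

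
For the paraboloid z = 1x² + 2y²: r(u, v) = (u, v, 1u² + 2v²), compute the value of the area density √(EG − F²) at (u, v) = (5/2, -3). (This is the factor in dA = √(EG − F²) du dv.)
√(EG − F²)|_{(5/2, -3)} = sqrt(170)

E = 4*u^2 + 1, F = 8*u*v, G = 16*v^2 + 1, so EG − F² = 4*u^2 + 16*v^2 + 1. Taking the positive square root: √(EG − F²) = sqrt(4*u^2 + 16*v^2 + 1). At (u, v) = (5/2, -3): sqrt(170).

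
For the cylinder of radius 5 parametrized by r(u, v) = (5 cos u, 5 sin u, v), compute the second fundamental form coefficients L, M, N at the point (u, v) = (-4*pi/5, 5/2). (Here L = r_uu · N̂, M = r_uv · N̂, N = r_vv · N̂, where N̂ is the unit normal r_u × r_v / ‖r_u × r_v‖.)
L = -5;  M = 0;  N = 0

Compute the unit normal N̂(u, v) = (cos(u), sin(u), 0), and the second partials r_uu, r_uv, r_vv. Take dot products:
  L(u, v) = r_uu · N̂ = -5,
  M(u, v) = r_uv · N̂ = 0,
  N(u, v) = r_vv · N̂ = 0.
Evaluating at (u, v) = (-4*pi/5, 5/2):
  L = -5, M = 0, N = 0.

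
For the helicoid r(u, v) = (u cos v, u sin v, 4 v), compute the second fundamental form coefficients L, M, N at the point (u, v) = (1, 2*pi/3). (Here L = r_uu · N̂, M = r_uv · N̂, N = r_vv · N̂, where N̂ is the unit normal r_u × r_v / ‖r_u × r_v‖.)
L = 0;  M = -4*sqrt(17)/17;  N = 0

Compute the unit normal N̂(u, v) = (4*sin(v)/sqrt(u^2 + 16), -4*cos(v)/sqrt(u^2 + 16), u/sqrt(u^2 + 16)), and the second partials r_uu, r_uv, r_vv. Take dot products:
  L(u, v) = r_uu · N̂ = 0,
  M(u, v) = r_uv · N̂ = -4/sqrt(u^2 + 16),
  N(u, v) = r_vv · N̂ = 0.
Evaluating at (u, v) = (1, 2*pi/3):
  L = 0, M = -4*sqrt(17)/17, N = 0.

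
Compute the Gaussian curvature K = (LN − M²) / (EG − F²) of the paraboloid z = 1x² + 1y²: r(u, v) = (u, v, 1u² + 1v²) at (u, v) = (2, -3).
K = 4/2809

Coefficients of the first fundamental form: E = 4*u^2 + 1, F = 4*u*v, G = 4*v^2 + 1.
Coefficients of the second fundamental form: L = 2/sqrt(4*u^2 + 4*v^2 + 1), M = 0, N = 2/sqrt(4*u^2 + 4*v^2 + 1).
Assemble K = (LN − M²)/(EG − F²) = 4/(16*u^4 + 32*u^2*v^2 + 8*u^2 + 16*v^4 + 8*v^2 + 1). At (u, v) = (2, -3): K = 4/2809.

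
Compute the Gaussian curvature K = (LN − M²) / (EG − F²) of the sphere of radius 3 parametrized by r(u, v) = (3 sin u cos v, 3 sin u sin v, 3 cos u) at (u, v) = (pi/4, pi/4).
K = 1/9

Coefficients of the first fundamental form: E = 9, F = 0, G = 9*sin(u)^2.
Coefficients of the second fundamental form: L = -3*sin(u)/Abs(sin(u)), M = 0, N = -3*sin(u)^3/Abs(sin(u)).
Assemble K = (LN − M²)/(EG − F²) = 1/9. At (u, v) = (pi/4, pi/4): K = 1/9.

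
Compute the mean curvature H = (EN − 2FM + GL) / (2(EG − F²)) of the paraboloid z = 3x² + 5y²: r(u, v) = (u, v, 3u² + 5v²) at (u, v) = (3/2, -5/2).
H = 2288*sqrt(707)/499849

With E = 36*u^2 + 1, F = 60*u*v, G = 100*v^2 + 1, L = 6/sqrt(36*u^2 + 100*v^2 + 1), M = 0, N = 10/sqrt(36*u^2 + 100*v^2 + 1), assemble
  H = (EN − 2FM + GL) / (2(EG − F²)) = 4*(45*u^2 + 75*v^2 + 2)/(36*u^2 + 100*v^2 + 1)^(3/2).
At (u, v) = (3/2, -5/2): H = 2288*sqrt(707)/499849.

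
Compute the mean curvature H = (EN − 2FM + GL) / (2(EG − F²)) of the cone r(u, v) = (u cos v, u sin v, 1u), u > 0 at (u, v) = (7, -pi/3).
H = sqrt(2)/28

With E = 2, F = 0, G = u^2, L = 0, M = 0, N = sqrt(2)*u^2/(2*Abs(u)), assemble
  H = (EN − 2FM + GL) / (2(EG − F²)) = sqrt(2)/(4*Abs(u)).
At (u, v) = (7, -pi/3): H = sqrt(2)/28.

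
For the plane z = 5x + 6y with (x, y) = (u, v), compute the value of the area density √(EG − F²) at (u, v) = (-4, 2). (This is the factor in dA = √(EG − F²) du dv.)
√(EG − F²)|_{(-4, 2)} = sqrt(62)

E = 26, F = 30, G = 37, so EG − F² = 62. Taking the positive square root: √(EG − F²) = sqrt(62). At (u, v) = (-4, 2): sqrt(62).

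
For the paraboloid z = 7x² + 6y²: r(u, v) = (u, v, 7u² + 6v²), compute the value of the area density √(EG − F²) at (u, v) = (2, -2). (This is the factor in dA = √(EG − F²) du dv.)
√(EG − F²)|_{(2, -2)} = sqrt(1361)

E = 196*u^2 + 1, F = 168*u*v, G = 144*v^2 + 1, so EG − F² = 196*u^2 + 144*v^2 + 1. Taking the positive square root: √(EG − F²) = sqrt(196*u^2 + 144*v^2 + 1). At (u, v) = (2, -2): sqrt(1361).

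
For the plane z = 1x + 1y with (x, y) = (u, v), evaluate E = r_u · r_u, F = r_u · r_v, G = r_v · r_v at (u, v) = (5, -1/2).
E = 2;  F = 1;  G = 2

Partials: r_u = (1, 0, 1), r_v = (0, 1, 1). As functions of (u, v):
  E = r_u · r_u = 2,
  F = r_u · r_v = 1,
  G = r_v · r_v = 2.
Evaluating at (u, v) = (5, -1/2): E = 2, F = 1, G = 2.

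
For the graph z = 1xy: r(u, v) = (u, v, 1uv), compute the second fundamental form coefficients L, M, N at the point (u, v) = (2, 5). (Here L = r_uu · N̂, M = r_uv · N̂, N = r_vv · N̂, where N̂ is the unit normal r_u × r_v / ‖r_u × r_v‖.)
L = 0;  M = sqrt(30)/30;  N = 0

Compute the unit normal N̂(u, v) = (-v/sqrt(u^2 + v^2 + 1), -u/sqrt(u^2 + v^2 + 1), 1/sqrt(u^2 + v^2 + 1)), and the second partials r_uu, r_uv, r_vv. Take dot products:
  L(u, v) = r_uu · N̂ = 0,
  M(u, v) = r_uv · N̂ = 1/sqrt(u^2 + v^2 + 1),
  N(u, v) = r_vv · N̂ = 0.
Evaluating at (u, v) = (2, 5):
  L = 0, M = sqrt(30)/30, N = 0.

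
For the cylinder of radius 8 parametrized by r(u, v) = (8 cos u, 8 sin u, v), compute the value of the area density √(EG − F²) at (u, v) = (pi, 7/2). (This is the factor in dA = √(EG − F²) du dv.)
√(EG − F²)|_{(pi, 7/2)} = 8

E = 64, F = 0, G = 1, so EG − F² = 64. Taking the positive square root: √(EG − F²) = 8. At (u, v) = (pi, 7/2): 8.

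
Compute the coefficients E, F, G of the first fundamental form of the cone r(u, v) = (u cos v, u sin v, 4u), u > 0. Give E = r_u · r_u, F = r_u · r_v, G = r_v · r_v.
E = 17;  F = 0;  G = u^2

Compute partials: r_u = (cos(v), sin(v), 4), r_v = (-u*sin(v), u*cos(v), 0). Then
  E = r_u · r_u = 17,
  F = r_u · r_v = 0,
  G = r_v · r_v = u^2.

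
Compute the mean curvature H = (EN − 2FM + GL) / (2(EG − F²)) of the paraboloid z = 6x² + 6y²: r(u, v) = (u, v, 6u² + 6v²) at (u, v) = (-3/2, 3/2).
H = 3900*sqrt(649)/421201

With E = 144*u^2 + 1, F = 144*u*v, G = 144*v^2 + 1, L = 12/sqrt(144*u^2 + 144*v^2 + 1), M = 0, N = 12/sqrt(144*u^2 + 144*v^2 + 1), assemble
  H = (EN − 2FM + GL) / (2(EG − F²)) = 12*(72*u^2 + 72*v^2 + 1)/(144*u^2 + 144*v^2 + 1)^(3/2).
At (u, v) = (-3/2, 3/2): H = 3900*sqrt(649)/421201.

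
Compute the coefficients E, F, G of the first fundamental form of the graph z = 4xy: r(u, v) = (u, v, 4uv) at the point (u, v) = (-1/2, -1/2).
E = 5;  F = 4;  G = 5

Partials: r_u = (1, 0, 4*v), r_v = (0, 1, 4*u). As functions of (u, v):
  E = r_u · r_u = 16*v^2 + 1,
  F = r_u · r_v = 16*u*v,
  G = r_v · r_v = 16*u^2 + 1.
Evaluating at (u, v) = (-1/2, -1/2): E = 5, F = 4, G = 5.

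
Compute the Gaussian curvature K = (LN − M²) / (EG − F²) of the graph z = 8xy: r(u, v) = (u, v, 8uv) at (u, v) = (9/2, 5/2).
K = -64/2879809

Coefficients of the first fundamental form: E = 64*v^2 + 1, F = 64*u*v, G = 64*u^2 + 1.
Coefficients of the second fundamental form: L = 0, M = 8/sqrt(64*u^2 + 64*v^2 + 1), N = 0.
Assemble K = (LN − M²)/(EG − F²) = -64/(4096*u^4 + 8192*u^2*v^2 + 128*u^2 + 4096*v^4 + 128*v^2 + 1). At (u, v) = (9/2, 5/2): K = -64/2879809.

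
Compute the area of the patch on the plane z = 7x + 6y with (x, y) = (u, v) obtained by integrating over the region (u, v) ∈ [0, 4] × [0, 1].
Area = 4*sqrt(86)

Area = ∫∫ √(EG − F²) du dv with √(EG − F²) = sqrt(86). Integrating over [0, 4] × [0, 1] gives 4*sqrt(86).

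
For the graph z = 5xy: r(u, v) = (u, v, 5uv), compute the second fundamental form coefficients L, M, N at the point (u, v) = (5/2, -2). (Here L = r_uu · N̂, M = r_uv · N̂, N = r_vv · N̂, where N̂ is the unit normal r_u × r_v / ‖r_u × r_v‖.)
L = 0;  M = 10*sqrt(21)/147;  N = 0

Compute the unit normal N̂(u, v) = (-5*v/sqrt(25*u^2 + 25*v^2 + 1), -5*u/sqrt(25*u^2 + 25*v^2 + 1), 1/sqrt(25*u^2 + 25*v^2 + 1)), and the second partials r_uu, r_uv, r_vv. Take dot products:
  L(u, v) = r_uu · N̂ = 0,
  M(u, v) = r_uv · N̂ = 5/sqrt(25*u^2 + 25*v^2 + 1),
  N(u, v) = r_vv · N̂ = 0.
Evaluating at (u, v) = (5/2, -2):
  L = 0, M = 10*sqrt(21)/147, N = 0.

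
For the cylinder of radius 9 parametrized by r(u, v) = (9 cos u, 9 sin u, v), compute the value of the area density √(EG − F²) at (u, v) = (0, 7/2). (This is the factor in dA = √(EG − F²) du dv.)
√(EG − F²)|_{(0, 7/2)} = 9

E = 81, F = 0, G = 1, so EG − F² = 81. Taking the positive square root: √(EG − F²) = 9. At (u, v) = (0, 7/2): 9.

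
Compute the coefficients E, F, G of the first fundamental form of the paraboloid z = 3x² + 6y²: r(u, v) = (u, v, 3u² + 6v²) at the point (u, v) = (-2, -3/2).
E = 145;  F = 216;  G = 325

Partials: r_u = (1, 0, 6*u), r_v = (0, 1, 12*v). As functions of (u, v):
  E = r_u · r_u = 36*u^2 + 1,
  F = r_u · r_v = 72*u*v,
  G = r_v · r_v = 144*v^2 + 1.
Evaluating at (u, v) = (-2, -3/2): E = 145, F = 216, G = 325.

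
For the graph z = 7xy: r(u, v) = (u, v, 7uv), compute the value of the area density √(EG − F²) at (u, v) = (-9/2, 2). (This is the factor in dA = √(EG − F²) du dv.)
√(EG − F²)|_{(-9/2, 2)} = sqrt(4757)/2

E = 49*v^2 + 1, F = 49*u*v, G = 49*u^2 + 1, so EG − F² = 49*u^2 + 49*v^2 + 1. Taking the positive square root: √(EG − F²) = sqrt(49*u^2 + 49*v^2 + 1). At (u, v) = (-9/2, 2): sqrt(4757)/2.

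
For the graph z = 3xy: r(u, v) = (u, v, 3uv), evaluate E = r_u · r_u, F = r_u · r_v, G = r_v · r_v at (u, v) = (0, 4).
E = 145;  F = 0;  G = 1

Partials: r_u = (1, 0, 3*v), r_v = (0, 1, 3*u). As functions of (u, v):
  E = r_u · r_u = 9*v^2 + 1,
  F = r_u · r_v = 9*u*v,
  G = r_v · r_v = 9*u^2 + 1.
Evaluating at (u, v) = (0, 4): E = 145, F = 0, G = 1.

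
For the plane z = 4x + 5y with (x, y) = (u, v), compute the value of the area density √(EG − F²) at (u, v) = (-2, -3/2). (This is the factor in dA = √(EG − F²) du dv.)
√(EG − F²)|_{(-2, -3/2)} = sqrt(42)

E = 17, F = 20, G = 26, so EG − F² = 42. Taking the positive square root: √(EG − F²) = sqrt(42). At (u, v) = (-2, -3/2): sqrt(42).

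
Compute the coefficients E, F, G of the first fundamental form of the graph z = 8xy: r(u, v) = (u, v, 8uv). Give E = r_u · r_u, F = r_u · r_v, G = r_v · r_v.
E = 64*v^2 + 1;  F = 64*u*v;  G = 64*u^2 + 1

Compute partials: r_u = (1, 0, 8*v), r_v = (0, 1, 8*u). Then
  E = r_u · r_u = 64*v^2 + 1,
  F = r_u · r_v = 64*u*v,
  G = r_v · r_v = 64*u^2 + 1.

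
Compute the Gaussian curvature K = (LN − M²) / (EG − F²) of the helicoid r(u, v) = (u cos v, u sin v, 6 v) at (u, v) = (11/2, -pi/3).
K = -576/70225

Coefficients of the first fundamental form: E = 1, F = 0, G = u^2 + 36.
Coefficients of the second fundamental form: L = 0, M = -6/sqrt(u^2 + 36), N = 0.
Assemble K = (LN − M²)/(EG − F²) = -36/(u^2 + 36)^2. At (u, v) = (11/2, -pi/3): K = -576/70225.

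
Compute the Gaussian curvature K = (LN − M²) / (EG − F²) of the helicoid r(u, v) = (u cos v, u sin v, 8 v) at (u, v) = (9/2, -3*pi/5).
K = -1024/113569

Coefficients of the first fundamental form: E = 1, F = 0, G = u^2 + 64.
Coefficients of the second fundamental form: L = 0, M = -8/sqrt(u^2 + 64), N = 0.
Assemble K = (LN − M²)/(EG − F²) = -64/(u^2 + 64)^2. At (u, v) = (9/2, -3*pi/5): K = -1024/113569.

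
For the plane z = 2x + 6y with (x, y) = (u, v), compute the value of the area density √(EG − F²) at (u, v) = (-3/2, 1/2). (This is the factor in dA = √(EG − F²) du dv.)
√(EG − F²)|_{(-3/2, 1/2)} = sqrt(41)

E = 5, F = 12, G = 37, so EG − F² = 41. Taking the positive square root: √(EG − F²) = sqrt(41). At (u, v) = (-3/2, 1/2): sqrt(41).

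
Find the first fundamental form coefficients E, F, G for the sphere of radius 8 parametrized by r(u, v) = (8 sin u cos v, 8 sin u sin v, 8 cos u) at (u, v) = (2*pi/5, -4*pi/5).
E = 64;  F = 0;  G = 8*sqrt(5) + 40

Partials: r_u = (8*cos(u)*cos(v), 8*sin(v)*cos(u), -8*sin(u)), r_v = (-8*sin(u)*sin(v), 8*sin(u)*cos(v), 0). As functions of (u, v):
  E = r_u · r_u = 64,
  F = r_u · r_v = 0,
  G = r_v · r_v = 64*sin(u)^2.
Evaluating at (u, v) = (2*pi/5, -4*pi/5): E = 64, F = 0, G = 8*sqrt(5) + 40.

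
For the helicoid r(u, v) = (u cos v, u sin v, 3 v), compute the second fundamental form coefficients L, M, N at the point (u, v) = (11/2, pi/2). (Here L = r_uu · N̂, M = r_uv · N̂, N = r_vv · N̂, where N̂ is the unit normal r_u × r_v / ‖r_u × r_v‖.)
L = 0;  M = -6*sqrt(157)/157;  N = 0

Compute the unit normal N̂(u, v) = (3*sin(v)/sqrt(u^2 + 9), -3*cos(v)/sqrt(u^2 + 9), u/sqrt(u^2 + 9)), and the second partials r_uu, r_uv, r_vv. Take dot products:
  L(u, v) = r_uu · N̂ = 0,
  M(u, v) = r_uv · N̂ = -3/sqrt(u^2 + 9),
  N(u, v) = r_vv · N̂ = 0.
Evaluating at (u, v) = (11/2, pi/2):
  L = 0, M = -6*sqrt(157)/157, N = 0.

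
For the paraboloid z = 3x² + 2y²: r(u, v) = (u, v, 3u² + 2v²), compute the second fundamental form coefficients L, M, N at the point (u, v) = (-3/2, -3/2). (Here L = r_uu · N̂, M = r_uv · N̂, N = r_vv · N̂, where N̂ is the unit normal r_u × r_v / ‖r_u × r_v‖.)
L = 3*sqrt(118)/59;  M = 0;  N = 2*sqrt(118)/59

Compute the unit normal N̂(u, v) = (-6*u/sqrt(36*u^2 + 16*v^2 + 1), -4*v/sqrt(36*u^2 + 16*v^2 + 1), 1/sqrt(36*u^2 + 16*v^2 + 1)), and the second partials r_uu, r_uv, r_vv. Take dot products:
  L(u, v) = r_uu · N̂ = 6/sqrt(36*u^2 + 16*v^2 + 1),
  M(u, v) = r_uv · N̂ = 0,
  N(u, v) = r_vv · N̂ = 4/sqrt(36*u^2 + 16*v^2 + 1).
Evaluating at (u, v) = (-3/2, -3/2):
  L = 3*sqrt(118)/59, M = 0, N = 2*sqrt(118)/59.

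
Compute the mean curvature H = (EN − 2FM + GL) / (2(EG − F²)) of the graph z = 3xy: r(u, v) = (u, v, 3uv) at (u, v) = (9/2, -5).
H = 4860*sqrt(1633)/2666689

With E = 9*v^2 + 1, F = 9*u*v, G = 9*u^2 + 1, L = 0, M = 3/sqrt(9*u^2 + 9*v^2 + 1), N = 0, assemble
  H = (EN − 2FM + GL) / (2(EG − F²)) = -27*u*v/(9*u^2 + 9*v^2 + 1)^(3/2).
At (u, v) = (9/2, -5): H = 4860*sqrt(1633)/2666689.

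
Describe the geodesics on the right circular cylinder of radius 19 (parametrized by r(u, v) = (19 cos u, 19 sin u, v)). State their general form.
The cylinder is flat (K = 0) and locally isometric to the plane via the development (u, v) ↦ (19 u, v). Geodesics are the pre-images of straight lines: circles (v constant), vertical lines (u constant), and helices (v = c · u + d) for constants c, d.

A right cylinder has E = 19², F = 0, G = 1, so EG − F² = 19², and L = −19, M = N = 0, giving K = (LN − M²)/(EG − F²) = 0 everywhere. A flat surface is locally isometric to the Euclidean plane via the map (u, v) ↦ (19 u, v). Straight lines in the (x̃, ỹ) plane pull back to: (a) horizontal circles (v = const), (b) vertical generators (u = const), and (c) helices (19 u tan θ = v, i.e. v = c · u + d).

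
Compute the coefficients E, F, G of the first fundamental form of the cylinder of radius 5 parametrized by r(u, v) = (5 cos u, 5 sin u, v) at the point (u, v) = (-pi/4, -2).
E = 25;  F = 0;  G = 1

Partials: r_u = (-5*sin(u), 5*cos(u), 0), r_v = (0, 0, 1). As functions of (u, v):
  E = r_u · r_u = 25,
  F = r_u · r_v = 0,
  G = r_v · r_v = 1.
Evaluating at (u, v) = (-pi/4, -2): E = 25, F = 0, G = 1.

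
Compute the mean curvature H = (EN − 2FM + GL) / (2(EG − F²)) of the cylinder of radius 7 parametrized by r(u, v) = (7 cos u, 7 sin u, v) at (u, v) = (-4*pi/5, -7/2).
H = -1/14

With E = 49, F = 0, G = 1, L = -7, M = 0, N = 0, assemble
  H = (EN − 2FM + GL) / (2(EG − F²)) = -1/14.
At (u, v) = (-4*pi/5, -7/2): H = -1/14.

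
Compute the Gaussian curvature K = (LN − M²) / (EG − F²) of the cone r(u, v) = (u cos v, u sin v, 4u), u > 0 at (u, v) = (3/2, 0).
K = 0

Coefficients of the first fundamental form: E = 17, F = 0, G = u^2.
Coefficients of the second fundamental form: L = 0, M = 0, N = 4*sqrt(17)*u^2/(17*Abs(u)).
Assemble K = (LN − M²)/(EG − F²) = 0. At (u, v) = (3/2, 0): K = 0.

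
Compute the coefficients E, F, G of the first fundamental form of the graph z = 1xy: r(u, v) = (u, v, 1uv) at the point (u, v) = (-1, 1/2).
E = 5/4;  F = -1/2;  G = 2

Partials: r_u = (1, 0, v), r_v = (0, 1, u). As functions of (u, v):
  E = r_u · r_u = v^2 + 1,
  F = r_u · r_v = u*v,
  G = r_v · r_v = u^2 + 1.
Evaluating at (u, v) = (-1, 1/2): E = 5/4, F = -1/2, G = 2.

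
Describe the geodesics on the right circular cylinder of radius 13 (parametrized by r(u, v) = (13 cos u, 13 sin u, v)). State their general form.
The cylinder is flat (K = 0) and locally isometric to the plane via the development (u, v) ↦ (13 u, v). Geodesics are the pre-images of straight lines: circles (v constant), vertical lines (u constant), and helices (v = c · u + d) for constants c, d.

A right cylinder has E = 13², F = 0, G = 1, so EG − F² = 13², and L = −13, M = N = 0, giving K = (LN − M²)/(EG − F²) = 0 everywhere. A flat surface is locally isometric to the Euclidean plane via the map (u, v) ↦ (13 u, v). Straight lines in the (x̃, ỹ) plane pull back to: (a) horizontal circles (v = const), (b) vertical generators (u = const), and (c) helices (13 u tan θ = v, i.e. v = c · u + d).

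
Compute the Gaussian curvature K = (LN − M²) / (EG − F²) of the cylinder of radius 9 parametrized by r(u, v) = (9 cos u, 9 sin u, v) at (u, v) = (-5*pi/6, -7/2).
K = 0

Coefficients of the first fundamental form: E = 81, F = 0, G = 1.
Coefficients of the second fundamental form: L = -9, M = 0, N = 0.
Assemble K = (LN − M²)/(EG − F²) = 0. At (u, v) = (-5*pi/6, -7/2): K = 0.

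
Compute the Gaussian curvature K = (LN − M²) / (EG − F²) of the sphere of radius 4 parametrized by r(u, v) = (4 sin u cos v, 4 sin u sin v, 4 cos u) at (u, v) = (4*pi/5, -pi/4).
K = 1/16

Coefficients of the first fundamental form: E = 16, F = 0, G = 16*sin(u)^2.
Coefficients of the second fundamental form: L = -4*sin(u)/Abs(sin(u)), M = 0, N = -4*sin(u)^3/Abs(sin(u)).
Assemble K = (LN − M²)/(EG − F²) = 1/16. At (u, v) = (4*pi/5, -pi/4): K = 1/16.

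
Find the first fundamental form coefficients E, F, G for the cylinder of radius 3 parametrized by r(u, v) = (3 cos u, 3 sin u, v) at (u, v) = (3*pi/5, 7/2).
E = 9;  F = 0;  G = 1

Partials: r_u = (-3*sin(u), 3*cos(u), 0), r_v = (0, 0, 1). As functions of (u, v):
  E = r_u · r_u = 9,
  F = r_u · r_v = 0,
  G = r_v · r_v = 1.
Evaluating at (u, v) = (3*pi/5, 7/2): E = 9, F = 0, G = 1.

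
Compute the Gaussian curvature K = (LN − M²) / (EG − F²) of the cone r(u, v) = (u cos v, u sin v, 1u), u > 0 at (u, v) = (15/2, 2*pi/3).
K = 0

Coefficients of the first fundamental form: E = 2, F = 0, G = u^2.
Coefficients of the second fundamental form: L = 0, M = 0, N = sqrt(2)*u^2/(2*Abs(u)).
Assemble K = (LN − M²)/(EG − F²) = 0. At (u, v) = (15/2, 2*pi/3): K = 0.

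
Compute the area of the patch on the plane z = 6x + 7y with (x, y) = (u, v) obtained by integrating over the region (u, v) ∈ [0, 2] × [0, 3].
Area = 6*sqrt(86)

Area = ∫∫ √(EG − F²) du dv with √(EG − F²) = sqrt(86). Integrating over [0, 2] × [0, 3] gives 6*sqrt(86).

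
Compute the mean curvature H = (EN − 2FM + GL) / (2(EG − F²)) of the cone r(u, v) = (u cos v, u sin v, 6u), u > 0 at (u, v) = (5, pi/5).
H = 3*sqrt(37)/185

With E = 37, F = 0, G = u^2, L = 0, M = 0, N = 6*sqrt(37)*u^2/(37*Abs(u)), assemble
  H = (EN − 2FM + GL) / (2(EG − F²)) = 3*sqrt(37)/(37*Abs(u)).
At (u, v) = (5, pi/5): H = 3*sqrt(37)/185.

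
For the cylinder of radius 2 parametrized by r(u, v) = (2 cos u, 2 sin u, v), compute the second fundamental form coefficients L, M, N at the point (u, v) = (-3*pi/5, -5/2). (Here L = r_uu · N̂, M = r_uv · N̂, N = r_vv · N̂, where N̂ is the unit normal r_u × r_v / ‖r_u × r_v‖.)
L = -2;  M = 0;  N = 0

Compute the unit normal N̂(u, v) = (cos(u), sin(u), 0), and the second partials r_uu, r_uv, r_vv. Take dot products:
  L(u, v) = r_uu · N̂ = -2,
  M(u, v) = r_uv · N̂ = 0,
  N(u, v) = r_vv · N̂ = 0.
Evaluating at (u, v) = (-3*pi/5, -5/2):
  L = -2, M = 0, N = 0.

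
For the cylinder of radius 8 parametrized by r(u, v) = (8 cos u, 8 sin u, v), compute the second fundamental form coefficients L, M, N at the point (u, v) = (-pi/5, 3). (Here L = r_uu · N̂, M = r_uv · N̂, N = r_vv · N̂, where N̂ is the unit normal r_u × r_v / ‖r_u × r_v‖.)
L = -8;  M = 0;  N = 0

Compute the unit normal N̂(u, v) = (cos(u), sin(u), 0), and the second partials r_uu, r_uv, r_vv. Take dot products:
  L(u, v) = r_uu · N̂ = -8,
  M(u, v) = r_uv · N̂ = 0,
  N(u, v) = r_vv · N̂ = 0.
Evaluating at (u, v) = (-pi/5, 3):
  L = -8, M = 0, N = 0.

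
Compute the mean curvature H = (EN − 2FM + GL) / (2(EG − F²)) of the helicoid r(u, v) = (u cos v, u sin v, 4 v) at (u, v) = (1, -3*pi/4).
H = 0

With E = 1, F = 0, G = u^2 + 16, L = 0, M = -4/sqrt(u^2 + 16), N = 0, assemble
  H = (EN − 2FM + GL) / (2(EG − F²)) = 0.
At (u, v) = (1, -3*pi/4): H = 0.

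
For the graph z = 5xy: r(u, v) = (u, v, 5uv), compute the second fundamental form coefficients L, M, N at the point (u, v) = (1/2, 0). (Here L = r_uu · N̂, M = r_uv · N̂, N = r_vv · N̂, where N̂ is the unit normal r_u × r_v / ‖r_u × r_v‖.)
L = 0;  M = 10*sqrt(29)/29;  N = 0

Compute the unit normal N̂(u, v) = (-5*v/sqrt(25*u^2 + 25*v^2 + 1), -5*u/sqrt(25*u^2 + 25*v^2 + 1), 1/sqrt(25*u^2 + 25*v^2 + 1)), and the second partials r_uu, r_uv, r_vv. Take dot products:
  L(u, v) = r_uu · N̂ = 0,
  M(u, v) = r_uv · N̂ = 5/sqrt(25*u^2 + 25*v^2 + 1),
  N(u, v) = r_vv · N̂ = 0.
Evaluating at (u, v) = (1/2, 0):
  L = 0, M = 10*sqrt(29)/29, N = 0.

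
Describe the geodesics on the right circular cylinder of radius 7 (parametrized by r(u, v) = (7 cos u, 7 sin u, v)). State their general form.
The cylinder is flat (K = 0) and locally isometric to the plane via the development (u, v) ↦ (7 u, v). Geodesics are the pre-images of straight lines: circles (v constant), vertical lines (u constant), and helices (v = c · u + d) for constants c, d.

A right cylinder has E = 7², F = 0, G = 1, so EG − F² = 7², and L = −7, M = N = 0, giving K = (LN − M²)/(EG − F²) = 0 everywhere. A flat surface is locally isometric to the Euclidean plane via the map (u, v) ↦ (7 u, v). Straight lines in the (x̃, ỹ) plane pull back to: (a) horizontal circles (v = const), (b) vertical generators (u = const), and (c) helices (7 u tan θ = v, i.e. v = c · u + d).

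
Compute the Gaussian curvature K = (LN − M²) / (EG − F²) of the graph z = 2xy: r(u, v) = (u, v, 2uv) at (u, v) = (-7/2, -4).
K = -1/3249

Coefficients of the first fundamental form: E = 4*v^2 + 1, F = 4*u*v, G = 4*u^2 + 1.
Coefficients of the second fundamental form: L = 0, M = 2/sqrt(4*u^2 + 4*v^2 + 1), N = 0.
Assemble K = (LN − M²)/(EG − F²) = -4/(16*u^4 + 32*u^2*v^2 + 8*u^2 + 16*v^4 + 8*v^2 + 1). At (u, v) = (-7/2, -4): K = -1/3249.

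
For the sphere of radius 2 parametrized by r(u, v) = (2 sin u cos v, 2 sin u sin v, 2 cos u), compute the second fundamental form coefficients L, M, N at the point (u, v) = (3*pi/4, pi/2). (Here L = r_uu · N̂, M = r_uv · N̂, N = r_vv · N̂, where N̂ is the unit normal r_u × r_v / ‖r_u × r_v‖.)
L = -2;  M = 0;  N = -1

Compute the unit normal N̂(u, v) = (sin(u)^2*cos(v)/Abs(sin(u)), sin(u)^2*sin(v)/Abs(sin(u)), sin(2*u)/(2*Abs(sin(u)))), and the second partials r_uu, r_uv, r_vv. Take dot products:
  L(u, v) = r_uu · N̂ = -2*sin(u)/Abs(sin(u)),
  M(u, v) = r_uv · N̂ = 0,
  N(u, v) = r_vv · N̂ = -2*sin(u)^3/Abs(sin(u)).
Evaluating at (u, v) = (3*pi/4, pi/2):
  L = -2, M = 0, N = -1.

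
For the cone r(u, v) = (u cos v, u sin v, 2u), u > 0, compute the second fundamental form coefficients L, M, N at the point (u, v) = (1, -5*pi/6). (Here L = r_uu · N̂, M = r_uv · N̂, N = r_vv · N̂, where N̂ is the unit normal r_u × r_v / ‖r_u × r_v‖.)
L = 0;  M = 0;  N = 2*sqrt(5)/5

Compute the unit normal N̂(u, v) = (-2*sqrt(5)*u*cos(v)/(5*Abs(u)), -2*sqrt(5)*u*sin(v)/(5*Abs(u)), sqrt(5)*u/(5*Abs(u))), and the second partials r_uu, r_uv, r_vv. Take dot products:
  L(u, v) = r_uu · N̂ = 0,
  M(u, v) = r_uv · N̂ = 0,
  N(u, v) = r_vv · N̂ = 2*sqrt(5)*u^2/(5*Abs(u)).
Evaluating at (u, v) = (1, -5*pi/6):
  L = 0, M = 0, N = 2*sqrt(5)/5.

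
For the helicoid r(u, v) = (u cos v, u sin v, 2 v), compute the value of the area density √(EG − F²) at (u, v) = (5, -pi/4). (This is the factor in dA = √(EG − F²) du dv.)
√(EG − F²)|_{(5, -pi/4)} = sqrt(29)

E = 1, F = 0, G = u^2 + 4, so EG − F² = u^2 + 4. Taking the positive square root: √(EG − F²) = sqrt(u^2 + 4). At (u, v) = (5, -pi/4): sqrt(29).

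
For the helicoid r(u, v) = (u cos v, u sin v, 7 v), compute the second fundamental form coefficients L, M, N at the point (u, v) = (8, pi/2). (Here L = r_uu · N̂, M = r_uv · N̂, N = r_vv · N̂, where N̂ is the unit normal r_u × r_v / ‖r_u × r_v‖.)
L = 0;  M = -7*sqrt(113)/113;  N = 0

Compute the unit normal N̂(u, v) = (7*sin(v)/sqrt(u^2 + 49), -7*cos(v)/sqrt(u^2 + 49), u/sqrt(u^2 + 49)), and the second partials r_uu, r_uv, r_vv. Take dot products:
  L(u, v) = r_uu · N̂ = 0,
  M(u, v) = r_uv · N̂ = -7/sqrt(u^2 + 49),
  N(u, v) = r_vv · N̂ = 0.
Evaluating at (u, v) = (8, pi/2):
  L = 0, M = -7*sqrt(113)/113, N = 0.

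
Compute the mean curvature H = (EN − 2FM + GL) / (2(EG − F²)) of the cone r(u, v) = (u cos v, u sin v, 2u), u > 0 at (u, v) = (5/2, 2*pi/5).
H = 2*sqrt(5)/25

With E = 5, F = 0, G = u^2, L = 0, M = 0, N = 2*sqrt(5)*u^2/(5*Abs(u)), assemble
  H = (EN − 2FM + GL) / (2(EG − F²)) = sqrt(5)/(5*Abs(u)).
At (u, v) = (5/2, 2*pi/5): H = 2*sqrt(5)/25.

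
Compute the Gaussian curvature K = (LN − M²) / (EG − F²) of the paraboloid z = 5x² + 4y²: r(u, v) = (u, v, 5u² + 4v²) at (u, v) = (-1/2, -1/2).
K = 20/441

Coefficients of the first fundamental form: E = 100*u^2 + 1, F = 80*u*v, G = 64*v^2 + 1.
Coefficients of the second fundamental form: L = 10/sqrt(100*u^2 + 64*v^2 + 1), M = 0, N = 8/sqrt(100*u^2 + 64*v^2 + 1).
Assemble K = (LN − M²)/(EG − F²) = 80/(10000*u^4 + 12800*u^2*v^2 + 200*u^2 + 4096*v^4 + 128*v^2 + 1). At (u, v) = (-1/2, -1/2): K = 20/441.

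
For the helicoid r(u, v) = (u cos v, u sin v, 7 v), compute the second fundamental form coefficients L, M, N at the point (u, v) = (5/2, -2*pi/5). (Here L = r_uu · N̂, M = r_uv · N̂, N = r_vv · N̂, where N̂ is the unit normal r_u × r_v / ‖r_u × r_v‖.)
L = 0;  M = -14*sqrt(221)/221;  N = 0

Compute the unit normal N̂(u, v) = (7*sin(v)/sqrt(u^2 + 49), -7*cos(v)/sqrt(u^2 + 49), u/sqrt(u^2 + 49)), and the second partials r_uu, r_uv, r_vv. Take dot products:
  L(u, v) = r_uu · N̂ = 0,
  M(u, v) = r_uv · N̂ = -7/sqrt(u^2 + 49),
  N(u, v) = r_vv · N̂ = 0.
Evaluating at (u, v) = (5/2, -2*pi/5):
  L = 0, M = -14*sqrt(221)/221, N = 0.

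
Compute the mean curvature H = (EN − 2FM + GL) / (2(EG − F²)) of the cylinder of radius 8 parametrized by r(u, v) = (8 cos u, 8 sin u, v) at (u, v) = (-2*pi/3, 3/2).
H = -1/16

With E = 64, F = 0, G = 1, L = -8, M = 0, N = 0, assemble
  H = (EN − 2FM + GL) / (2(EG − F²)) = -1/16.
At (u, v) = (-2*pi/3, 3/2): H = -1/16.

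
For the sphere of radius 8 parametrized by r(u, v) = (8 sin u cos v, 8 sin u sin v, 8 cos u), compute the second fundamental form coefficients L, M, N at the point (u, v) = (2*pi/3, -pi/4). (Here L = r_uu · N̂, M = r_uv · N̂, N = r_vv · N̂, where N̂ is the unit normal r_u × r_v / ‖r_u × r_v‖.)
L = -8;  M = 0;  N = -6

Compute the unit normal N̂(u, v) = (sin(u)^2*cos(v)/Abs(sin(u)), sin(u)^2*sin(v)/Abs(sin(u)), sin(2*u)/(2*Abs(sin(u)))), and the second partials r_uu, r_uv, r_vv. Take dot products:
  L(u, v) = r_uu · N̂ = -8*sin(u)/Abs(sin(u)),
  M(u, v) = r_uv · N̂ = 0,
  N(u, v) = r_vv · N̂ = -8*sin(u)^3/Abs(sin(u)).
Evaluating at (u, v) = (2*pi/3, -pi/4):
  L = -8, M = 0, N = -6.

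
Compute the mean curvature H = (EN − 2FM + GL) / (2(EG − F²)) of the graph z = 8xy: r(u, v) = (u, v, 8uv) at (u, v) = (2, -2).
H = 2048*sqrt(57)/87723

With E = 64*v^2 + 1, F = 64*u*v, G = 64*u^2 + 1, L = 0, M = 8/sqrt(64*u^2 + 64*v^2 + 1), N = 0, assemble
  H = (EN − 2FM + GL) / (2(EG − F²)) = -512*u*v/(64*u^2 + 64*v^2 + 1)^(3/2).
At (u, v) = (2, -2): H = 2048*sqrt(57)/87723.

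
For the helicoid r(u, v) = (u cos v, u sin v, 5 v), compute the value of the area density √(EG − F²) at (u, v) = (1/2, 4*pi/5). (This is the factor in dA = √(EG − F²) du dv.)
√(EG − F²)|_{(1/2, 4*pi/5)} = sqrt(101)/2

E = 1, F = 0, G = u^2 + 25, so EG − F² = u^2 + 25. Taking the positive square root: √(EG − F²) = sqrt(u^2 + 25). At (u, v) = (1/2, 4*pi/5): sqrt(101)/2.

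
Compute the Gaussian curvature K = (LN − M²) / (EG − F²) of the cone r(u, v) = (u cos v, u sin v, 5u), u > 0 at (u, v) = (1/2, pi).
K = 0

Coefficients of the first fundamental form: E = 26, F = 0, G = u^2.
Coefficients of the second fundamental form: L = 0, M = 0, N = 5*sqrt(26)*u^2/(26*Abs(u)).
Assemble K = (LN − M²)/(EG − F²) = 0. At (u, v) = (1/2, pi): K = 0.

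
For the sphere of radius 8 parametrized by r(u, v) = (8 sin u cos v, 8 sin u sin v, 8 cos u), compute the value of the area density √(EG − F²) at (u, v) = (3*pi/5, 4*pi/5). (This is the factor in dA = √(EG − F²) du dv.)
√(EG − F²)|_{(3*pi/5, 4*pi/5)} = 16*sqrt(2*sqrt(5) + 10)

E = 64, F = 0, G = 64*sin(u)^2, so EG − F² = 4096*sin(u)^2. Taking the positive square root: √(EG − F²) = 64*Abs(sin(u)). At (u, v) = (3*pi/5, 4*pi/5): 16*sqrt(2*sqrt(5) + 10).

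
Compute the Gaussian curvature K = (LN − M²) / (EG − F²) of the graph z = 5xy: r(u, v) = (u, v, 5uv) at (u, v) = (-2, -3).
K = -25/106276

Coefficients of the first fundamental form: E = 25*v^2 + 1, F = 25*u*v, G = 25*u^2 + 1.
Coefficients of the second fundamental form: L = 0, M = 5/sqrt(25*u^2 + 25*v^2 + 1), N = 0.
Assemble K = (LN − M²)/(EG − F²) = -25/(625*u^4 + 1250*u^2*v^2 + 50*u^2 + 625*v^4 + 50*v^2 + 1). At (u, v) = (-2, -3): K = -25/106276.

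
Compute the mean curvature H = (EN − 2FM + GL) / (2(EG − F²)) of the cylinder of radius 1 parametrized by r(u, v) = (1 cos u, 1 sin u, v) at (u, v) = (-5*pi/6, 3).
H = -1/2

With E = 1, F = 0, G = 1, L = -1, M = 0, N = 0, assemble
  H = (EN − 2FM + GL) / (2(EG − F²)) = -1/2.
At (u, v) = (-5*pi/6, 3): H = -1/2.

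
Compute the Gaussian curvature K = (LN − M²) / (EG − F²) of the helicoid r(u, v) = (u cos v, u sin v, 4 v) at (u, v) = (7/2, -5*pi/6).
K = -256/12769

Coefficients of the first fundamental form: E = 1, F = 0, G = u^2 + 16.
Coefficients of the second fundamental form: L = 0, M = -4/sqrt(u^2 + 16), N = 0.
Assemble K = (LN − M²)/(EG − F²) = -16/(u^2 + 16)^2. At (u, v) = (7/2, -5*pi/6): K = -256/12769.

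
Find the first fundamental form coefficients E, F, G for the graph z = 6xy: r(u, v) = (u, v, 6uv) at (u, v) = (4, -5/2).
E = 226;  F = -360;  G = 577

Partials: r_u = (1, 0, 6*v), r_v = (0, 1, 6*u). As functions of (u, v):
  E = r_u · r_u = 36*v^2 + 1,
  F = r_u · r_v = 36*u*v,
  G = r_v · r_v = 36*u^2 + 1.
Evaluating at (u, v) = (4, -5/2): E = 226, F = -360, G = 577.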